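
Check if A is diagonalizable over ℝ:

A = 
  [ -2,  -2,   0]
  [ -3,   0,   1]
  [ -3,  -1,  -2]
No

Characteristic polynomial: det(λI - A) = λ³ + 4λ² - λ - 16
By the rational root theorem any rational root is an integer dividing 16; none of those is a root, so p(λ) has no rational roots and hence (being an irreducible cubic) no repeated roots.
Discriminant of the cubic: Δ = -1644
Δ < 0 ⇒ one real eigenvalue and a complex-conjugate pair: λ ≈ -2.878 + 0.9089i, -2.878 - 0.9089i, 1.756
Has complex eigenvalues (not diagonalizable over ℝ).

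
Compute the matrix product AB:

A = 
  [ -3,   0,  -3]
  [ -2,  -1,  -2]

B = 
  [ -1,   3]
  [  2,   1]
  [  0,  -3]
A is 2×3 and B is 3×2, so AB is 2×2. Each entry is (row of A)·(column of B):
AB[1,1] = (-3)(-1) + (0)(2) + (-3)(0) = 3
AB[1,2] = (-3)(3) + (0)(1) + (-3)(-3) = 0
AB[2,1] = (-2)(-1) + (-1)(2) + (-2)(0) = 0
AB[2,2] = (-2)(3) + (-1)(1) + (-2)(-3) = -1

AB = 
  [  3,   0]
  [  0,  -1]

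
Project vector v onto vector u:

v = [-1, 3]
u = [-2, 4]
proj_u(v) = [-7/5, 14/5]

v·u = (-1)(-2) + (3)(4) = 14
u·u = (-2)² + (4)² = 20
proj_u(v) = (v·u / u·u) × u = (14/20) × u = (7/10) × u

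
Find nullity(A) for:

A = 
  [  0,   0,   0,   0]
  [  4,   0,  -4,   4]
nullity(A) = 3

Row reduce:
Swap R1 ↔ R2
REF = 
  [  4,   0,  -4,   4]
  [  0,   0,   0,   0]
Pivot columns: 1 → 1 pivot.
rank(A) = 1, so nullity(A) = 4 - 1 = 3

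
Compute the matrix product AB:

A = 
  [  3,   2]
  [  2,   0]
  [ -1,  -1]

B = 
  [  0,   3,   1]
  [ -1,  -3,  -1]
A is 3×2 and B is 2×3, so AB is 3×3. Each entry is (row of A)·(column of B):
AB[1,1] = (3)(0) + (2)(-1) = -2
AB[1,2] = (3)(3) + (2)(-3) = 3
AB[1,3] = (3)(1) + (2)(-1) = 1
AB[2,1] = (2)(0) + (0)(-1) = 0
AB[2,2] = (2)(3) + (0)(-3) = 6
AB[2,3] = (2)(1) + (0)(-1) = 2
AB[3,1] = (-1)(0) + (-1)(-1) = 1
AB[3,2] = (-1)(3) + (-1)(-3) = 0
AB[3,3] = (-1)(1) + (-1)(-1) = 0

AB = 
  [ -2,   3,   1]
  [  0,   6,   2]
  [  1,   0,   0]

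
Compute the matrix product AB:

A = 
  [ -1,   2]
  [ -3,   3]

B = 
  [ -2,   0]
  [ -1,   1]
A is 2×2 and B is 2×2, so AB is 2×2. Each entry is (row of A)·(column of B):
AB[1,1] = (-1)(-2) + (2)(-1) = 0
AB[1,2] = (-1)(0) + (2)(1) = 2
AB[2,1] = (-3)(-2) + (3)(-1) = 3
AB[2,2] = (-3)(0) + (3)(1) = 3

AB = 
  [  0,   2]
  [  3,   3]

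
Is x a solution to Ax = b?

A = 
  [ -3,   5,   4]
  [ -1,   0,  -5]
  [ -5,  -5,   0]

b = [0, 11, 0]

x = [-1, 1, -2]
Yes

Ax = [0, 11, 0] = b ✓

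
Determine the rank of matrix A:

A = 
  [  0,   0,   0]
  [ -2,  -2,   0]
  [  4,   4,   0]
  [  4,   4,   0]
rank(A) = 1

Row reduce:
Swap R1 ↔ R2
R3 → R3 + (2)·R1
R4 → R4 + (2)·R1
REF = 
  [ -2,  -2,   0]
  [  0,   0,   0]
  [  0,   0,   0]
  [  0,   0,   0]
Pivot columns: 1 → 1 pivot.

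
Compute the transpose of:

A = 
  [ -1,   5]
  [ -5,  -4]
Aᵀ = 
  [ -1,  -5]
  [  5,  -4]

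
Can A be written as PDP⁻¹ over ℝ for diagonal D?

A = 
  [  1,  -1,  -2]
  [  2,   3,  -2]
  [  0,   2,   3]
No

Characteristic polynomial: det(λI - A) = λ³ - 7λ² + 21λ - 11
By the rational root theorem any rational root is an integer dividing 11; none of those is a root, so p(λ) has no rational roots and hence (being an irreducible cubic) no repeated roots.
Discriminant of the cubic: Δ = -4688
Δ < 0 ⇒ one real eigenvalue and a complex-conjugate pair: λ ≈ 3.174 + 2.605i, 3.174 - 2.605i, 0.6525
Has complex eigenvalues (not diagonalizable over ℝ).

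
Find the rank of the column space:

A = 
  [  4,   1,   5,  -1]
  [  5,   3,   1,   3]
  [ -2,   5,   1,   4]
Row reduce:
R2 → R2 - (5/4)·R1
R3 → R3 + (1/2)·R1
R3 → R3 - (22/7)·R2
REF = 
  [    4,     1,     5,    -1]
  [    0,   7/4, -21/4,  17/4]
  [    0,     0,    20, -69/7]
Pivot columns: 1, 2, 3 → 3 pivots.
dim(Col(A)) = number of pivot columns = 3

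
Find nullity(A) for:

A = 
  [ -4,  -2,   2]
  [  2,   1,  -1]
nullity(A) = 2

Row reduce:
R2 → R2 + (1/2)·R1
REF = 
  [ -4,  -2,   2]
  [  0,   0,   0]
Pivot columns: 1 → 1 pivot.
rank(A) = 1, so nullity(A) = 3 - 1 = 2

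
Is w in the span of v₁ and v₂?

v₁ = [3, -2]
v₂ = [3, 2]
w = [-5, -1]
Yes

Form the augmented matrix and row-reduce:
[v₁|v₂|w] = 
  [  3,   3,  -5]
  [ -2,   2,  -1]
R2 → R2 + (2/3)·R1
REF = 
  [    3,     3,    -5]
  [    0,     4, -13/3]

No row of the form [0 0 | nonzero], so the system is consistent. Back-substitution gives c₁ = -7/12, c₂ = -13/12: w = (-7/12)·v₁ + (-13/12)·v₂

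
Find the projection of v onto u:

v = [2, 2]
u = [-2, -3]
proj_u(v) = [20/13, 30/13]

v·u = (2)(-2) + (2)(-3) = -10
u·u = (-2)² + (-3)² = 13
proj_u(v) = (v·u / u·u) × u = (-10/13) × u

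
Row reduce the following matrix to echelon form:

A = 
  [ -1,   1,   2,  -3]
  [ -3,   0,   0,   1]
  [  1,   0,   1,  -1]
Row operations:
R2 → R2 - (3)·R1
R3 → R3 + (1)·R1
R3 → R3 + (1/3)·R2

Resulting echelon form:
REF = 
  [  -1,    1,    2,   -3]
  [   0,   -3,   -6,   10]
  [   0,    0,    1, -2/3]

Rank = 3 (number of non-zero pivot rows).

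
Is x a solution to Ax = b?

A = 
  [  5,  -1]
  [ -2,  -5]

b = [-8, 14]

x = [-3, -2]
No

Ax = [-13, 16] ≠ b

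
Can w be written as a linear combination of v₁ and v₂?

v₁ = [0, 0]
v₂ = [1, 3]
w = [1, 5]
No

Form the augmented matrix and row-reduce:
[v₁|v₂|w] = 
  [  0,   1,   1]
  [  0,   3,   5]
R2 → R2 - (3)·R1
REF = 
  [  0,   1,   1]
  [  0,   0,   2]

Row 2 reads [0 0 | 2], i.e. 0 = 2, so the system is inconsistent and w ∉ span{v₁, v₂}.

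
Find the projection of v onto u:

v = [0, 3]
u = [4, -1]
proj_u(v) = [-12/17, 3/17]

v·u = (0)(4) + (3)(-1) = -3
u·u = (4)² + (-1)² = 17
proj_u(v) = (v·u / u·u) × u = (-3/17) × u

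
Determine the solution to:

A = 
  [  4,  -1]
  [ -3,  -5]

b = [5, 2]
Row reduce the augmented matrix [A|b]:
R2 → R2 + (3/4)·R1
REF = 
  [    4,    -1,     5]
  [    0, -23/4,  23/4]

Back-substitution:
x₂ = (23/4) / (-23/4) = -1
x₁ = (5 - (-1)(-1)) / 4 = 1

x = [1, -1]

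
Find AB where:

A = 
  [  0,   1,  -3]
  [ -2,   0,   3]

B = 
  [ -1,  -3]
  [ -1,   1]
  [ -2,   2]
A is 2×3 and B is 3×2, so AB is 2×2. Each entry is (row of A)·(column of B):
AB[1,1] = (0)(-1) + (1)(-1) + (-3)(-2) = 5
AB[1,2] = (0)(-3) + (1)(1) + (-3)(2) = -5
AB[2,1] = (-2)(-1) + (0)(-1) + (3)(-2) = -4
AB[2,2] = (-2)(-3) + (0)(1) + (3)(2) = 12

AB = 
  [  5,  -5]
  [ -4,  12]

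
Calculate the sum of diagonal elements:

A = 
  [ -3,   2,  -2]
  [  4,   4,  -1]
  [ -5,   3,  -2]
-1

tr(A) = -3 + 4 + -2 = -1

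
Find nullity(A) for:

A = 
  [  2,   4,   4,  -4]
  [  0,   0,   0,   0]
nullity(A) = 3

Row reduce:
(no row operations needed)
REF = 
  [  2,   4,   4,  -4]
  [  0,   0,   0,   0]
Pivot columns: 1 → 1 pivot.
rank(A) = 1, so nullity(A) = 4 - 1 = 3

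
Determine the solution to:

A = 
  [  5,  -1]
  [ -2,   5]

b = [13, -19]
x = [2, -3]

Row reduce the augmented matrix [A|b]:
R2 → R2 + (2/5)·R1
REF = 
  [    5,    -1,    13]
  [    0,  23/5, -69/5]

Back-substitution:
x₂ = (-69/5) / (23/5) = -3
x₁ = (13 - (-1)(-3)) / 5 = 2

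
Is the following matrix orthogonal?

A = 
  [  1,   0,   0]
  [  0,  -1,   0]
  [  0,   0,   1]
Yes

AᵀA = 
  [  1,   0,   0]
  [  0,   1,   0]
  [  0,   0,   1]
= I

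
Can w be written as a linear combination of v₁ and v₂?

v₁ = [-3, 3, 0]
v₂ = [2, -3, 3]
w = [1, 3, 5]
No

Form the augmented matrix and row-reduce:
[v₁|v₂|w] = 
  [ -3,   2,   1]
  [  3,  -3,   3]
  [  0,   3,   5]
R2 → R2 + (1)·R1
R3 → R3 + (3)·R2
REF = 
  [ -3,   2,   1]
  [  0,  -1,   4]
  [  0,   0,  17]

Row 3 reads [0 0 | 17], i.e. 0 = 17, so the system is inconsistent and w ∉ span{v₁, v₂}.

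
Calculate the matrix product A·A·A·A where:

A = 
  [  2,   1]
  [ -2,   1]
A^4 = 
  [-14,   3]
  [ -6, -17]

A² = A·A:
A²[1,1] = (2)(2) + (1)(-2) = 2
A²[1,2] = (2)(1) + (1)(1) = 3
A²[2,1] = (-2)(2) + (1)(-2) = -6
A²[2,2] = (-2)(1) + (1)(1) = -1
A² = 
  [  2,   3]
  [ -6,  -1]

A^3 = A^2·A:
A^3[1,1] = (2)(2) + (3)(-2) = -2
A^3[1,2] = (2)(1) + (3)(1) = 5
A^3[2,1] = (-6)(2) + (-1)(-2) = -10
A^3[2,2] = (-6)(1) + (-1)(1) = -7
A^3 = 
  [ -2,   5]
  [-10,  -7]

A^4 = A^3·A:
A^4[1,1] = (-2)(2) + (5)(-2) = -14
A^4[1,2] = (-2)(1) + (5)(1) = 3
A^4[2,1] = (-10)(2) + (-7)(-2) = -6
A^4[2,2] = (-10)(1) + (-7)(1) = -17
A^4 = 
  [-14,   3]
  [ -6, -17]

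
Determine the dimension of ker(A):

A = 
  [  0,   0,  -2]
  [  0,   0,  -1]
nullity(A) = 2

Row reduce:
R2 → R2 - (1/2)·R1
REF = 
  [  0,   0,  -2]
  [  0,   0,   0]
Pivot columns: 3 → 1 pivot.
rank(A) = 1, so nullity(A) = 3 - 1 = 2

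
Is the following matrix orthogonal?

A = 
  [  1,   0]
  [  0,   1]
Yes

AᵀA = 
  [  1,   0]
  [  0,   1]
= I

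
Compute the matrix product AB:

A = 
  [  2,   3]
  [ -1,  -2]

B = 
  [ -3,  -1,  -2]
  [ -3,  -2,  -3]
AB = 
  [-15,  -8, -13]
  [  9,   5,   8]

A is 2×2 and B is 2×3, so AB is 2×3. Each entry is (row of A)·(column of B):
AB[1,1] = (2)(-3) + (3)(-3) = -15
AB[1,2] = (2)(-1) + (3)(-2) = -8
AB[1,3] = (2)(-2) + (3)(-3) = -13
AB[2,1] = (-1)(-3) + (-2)(-3) = 9
AB[2,2] = (-1)(-1) + (-2)(-2) = 5
AB[2,3] = (-1)(-2) + (-2)(-3) = 8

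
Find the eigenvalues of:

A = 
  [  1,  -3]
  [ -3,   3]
λ = 2 + √10, 2 - √10  (≈ 5.162, -1.162)

tr(A) = 4, det(A) = -6
Characteristic polynomial: λ² - tr(A)λ + det(A) = λ² - 4λ - 6
λ² - 4λ - 6 = 0  ⇒  λ = (4 ± √((-4)² - 4·(-6)))/2 = (4 ± √(40))/2
  = 2 + √10,  2 - √10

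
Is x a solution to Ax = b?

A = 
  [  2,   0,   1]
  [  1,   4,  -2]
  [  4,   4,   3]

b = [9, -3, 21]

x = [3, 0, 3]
Yes

Ax = [9, -3, 21] = b ✓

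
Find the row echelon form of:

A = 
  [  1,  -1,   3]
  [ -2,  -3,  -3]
Row operations:
R2 → R2 + (2)·R1

Resulting echelon form:
REF = 
  [  1,  -1,   3]
  [  0,  -5,   3]

Rank = 2 (number of non-zero pivot rows).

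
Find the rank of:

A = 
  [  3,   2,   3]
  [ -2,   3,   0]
Row reduce:
R2 → R2 + (2/3)·R1
REF = 
  [   3,    2,    3]
  [   0, 13/3,    2]
Pivot columns: 1, 2 → 2 pivots.

rank(A) = 2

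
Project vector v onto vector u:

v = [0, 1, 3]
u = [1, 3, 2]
proj_u(v) = [9/14, 27/14, 9/7]

v·u = (0)(1) + (1)(3) + (3)(2) = 9
u·u = (1)² + (3)² + (2)² = 14
proj_u(v) = (v·u / u·u) × u = (9/14) × u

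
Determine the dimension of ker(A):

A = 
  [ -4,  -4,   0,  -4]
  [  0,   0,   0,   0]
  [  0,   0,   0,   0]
nullity(A) = 3

Row reduce:
(no row operations needed)
REF = 
  [ -4,  -4,   0,  -4]
  [  0,   0,   0,   0]
  [  0,   0,   0,   0]
Pivot columns: 1 → 1 pivot.
rank(A) = 1, so nullity(A) = 4 - 1 = 3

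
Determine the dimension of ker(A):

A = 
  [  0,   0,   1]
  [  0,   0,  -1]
nullity(A) = 2

Row reduce:
R2 → R2 + (1)·R1
REF = 
  [  0,   0,   1]
  [  0,   0,   0]
Pivot columns: 3 → 1 pivot.
rank(A) = 1, so nullity(A) = 3 - 1 = 2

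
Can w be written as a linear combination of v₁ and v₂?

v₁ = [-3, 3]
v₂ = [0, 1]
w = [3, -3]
Yes

Form the augmented matrix and row-reduce:
[v₁|v₂|w] = 
  [ -3,   0,   3]
  [  3,   1,  -3]
R2 → R2 + (1)·R1
REF = 
  [ -3,   0,   3]
  [  0,   1,   0]

No row of the form [0 0 | nonzero], so the system is consistent. Back-substitution gives c₁ = -1, c₂ = 0: w = (-1)·v₁ + (0)·v₂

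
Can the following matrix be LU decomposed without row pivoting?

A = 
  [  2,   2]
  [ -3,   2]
Yes.
A[1,1] = 2 ≠ 0, so Gaussian elimination proceeds without a row swap: multiplier ℓ₂₁ = (-3)/(2) = -3/2, and U[2,2] = 2 - (-3/2)(2) = 5.
L = 
  [   1,    0]
  [-3/2,    1]
U = 
  [  2,   2]
  [  0,   5]
Check row 2 of LU: [(-3/2)(2), (-3/2)(2) + 5] = [-3, 2] = row 2 of A ✓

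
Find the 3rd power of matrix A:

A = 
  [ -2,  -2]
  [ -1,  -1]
A² = A·A:
A²[1,1] = (-2)(-2) + (-2)(-1) = 6
A²[1,2] = (-2)(-2) + (-2)(-1) = 6
A²[2,1] = (-1)(-2) + (-1)(-1) = 3
A²[2,2] = (-1)(-2) + (-1)(-1) = 3
A² = 
  [  6,   6]
  [  3,   3]

A^3 = A^2·A:
A^3[1,1] = (6)(-2) + (6)(-1) = -18
A^3[1,2] = (6)(-2) + (6)(-1) = -18
A^3[2,1] = (3)(-2) + (3)(-1) = -9
A^3[2,2] = (3)(-2) + (3)(-1) = -9
A^3 = 
  [-18, -18]
  [ -9,  -9]

Therefore
A^3 = 
  [-18, -18]
  [ -9,  -9]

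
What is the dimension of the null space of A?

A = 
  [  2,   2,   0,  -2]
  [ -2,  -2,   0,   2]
nullity(A) = 3

Row reduce:
R2 → R2 + (1)·R1
REF = 
  [  2,   2,   0,  -2]
  [  0,   0,   0,   0]
Pivot columns: 1 → 1 pivot.
rank(A) = 1, so nullity(A) = 4 - 1 = 3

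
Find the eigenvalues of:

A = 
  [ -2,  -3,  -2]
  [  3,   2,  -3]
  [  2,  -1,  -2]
λ = 2, -2 + i√10, -2 - i√10  (≈ 2, -2 + 3.162i, -2 - 3.162i)

Characteristic polynomial: det(λI - A) = λ³ + 2λ² + 6λ - 28
Testing integer divisors of the constant term: p(2) = 0, so (λ - 2) is a factor:
p(λ) = (λ - 2)(λ² + 4λ + 14)
λ² + 4λ + 14 = 0  ⇒  λ = (-4 ± √((4)² - 4·(14)))/2 = (-4 ± √(-40))/2
  = -2 + i√10,  -2 - i√10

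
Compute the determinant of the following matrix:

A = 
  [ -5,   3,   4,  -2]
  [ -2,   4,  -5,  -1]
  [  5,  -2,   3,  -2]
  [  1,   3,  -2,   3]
Cofactor expansion along row 1: det(A) = a₁₁M₁₁ - a₁₂M₁₂ + a₁₃M₁₃ - a₁₄M₁₄

M₁₁ = det[[4, -5, -1]; [-2, 3, -2]; [3, -2, 3]]
  = (4)·((3)(3) - (-2)(-2)) - (-5)·((-2)(3) - (-2)(3)) + (-1)·((-2)(-2) - (3)(3))
  = (4)(5) - (-5)(0) + (-1)(-5)
  = 25
M₁₂ = det[[-2, -5, -1]; [5, 3, -2]; [1, -2, 3]]
  = (-2)·((3)(3) - (-2)(-2)) - (-5)·((5)(3) - (-2)(1)) + (-1)·((5)(-2) - (3)(1))
  = (-2)(5) - (-5)(17) + (-1)(-13)
  = 88
M₁₃ = det[[-2, 4, -1]; [5, -2, -2]; [1, 3, 3]]
  = (-2)·((-2)(3) - (-2)(3)) - (4)·((5)(3) - (-2)(1)) + (-1)·((5)(3) - (-2)(1))
  = (-2)(0) - (4)(17) + (-1)(17)
  = -85
M₁₄ = det[[-2, 4, -5]; [5, -2, 3]; [1, 3, -2]]
  = (-2)·((-2)(-2) - (3)(3)) - (4)·((5)(-2) - (3)(1)) + (-5)·((5)(3) - (-2)(1))
  = (-2)(-5) - (4)(-13) + (-5)(17)
  = -23

det(A) = (-5)(25) - (3)(88) + (4)(-85) - (-2)(-23) = -775

det(A) = -775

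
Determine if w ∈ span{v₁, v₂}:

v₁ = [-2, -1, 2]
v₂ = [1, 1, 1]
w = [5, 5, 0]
No

Form the augmented matrix and row-reduce:
[v₁|v₂|w] = 
  [ -2,   1,   5]
  [ -1,   1,   5]
  [  2,   1,   0]
R2 → R2 - (1/2)·R1
R3 → R3 + (1)·R1
R3 → R3 - (4)·R2
REF = 
  [ -2,   1,   5]
  [  0, 1/2, 5/2]
  [  0,   0,  -5]

Row 3 reads [0 0 | -5], i.e. 0 = -5, so the system is inconsistent and w ∉ span{v₁, v₂}.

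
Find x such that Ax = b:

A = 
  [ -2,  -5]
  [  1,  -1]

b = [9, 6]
Row reduce the augmented matrix [A|b]:
R2 → R2 + (1/2)·R1
REF = 
  [  -2,   -5,    9]
  [   0, -7/2, 21/2]

Back-substitution:
x₂ = (21/2) / (-7/2) = -3
x₁ = (9 - (-5)(-3)) / (-2) = 3

x = [3, -3]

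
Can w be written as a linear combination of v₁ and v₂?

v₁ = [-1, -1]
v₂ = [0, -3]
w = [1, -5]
Yes

Form the augmented matrix and row-reduce:
[v₁|v₂|w] = 
  [ -1,   0,   1]
  [ -1,  -3,  -5]
R2 → R2 - (1)·R1
REF = 
  [ -1,   0,   1]
  [  0,  -3,  -6]

No row of the form [0 0 | nonzero], so the system is consistent. Back-substitution gives c₁ = -1, c₂ = 2: w = (-1)·v₁ + (2)·v₂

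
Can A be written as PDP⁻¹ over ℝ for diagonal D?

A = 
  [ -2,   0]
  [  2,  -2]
No

tr(A) = -4, det(A) = 4
Characteristic polynomial: λ² - tr(A)λ + det(A) = λ² + 4λ + 4
λ² + 4λ + 4 = (λ + 2)²
Eigenvalues: -2, -2
λ=-2: alg. mult. = 2, geom. mult. = 2 - rank(A - (-2)I) = 2 - 1 = 1
Sum of geometric multiplicities = 1 < n = 2, so there aren't enough independent eigenvectors.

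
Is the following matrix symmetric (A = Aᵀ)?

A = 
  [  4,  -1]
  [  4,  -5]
No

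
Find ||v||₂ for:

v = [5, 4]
6.403

||v||₂ = √((5)² + (4)²) = √41 = 6.403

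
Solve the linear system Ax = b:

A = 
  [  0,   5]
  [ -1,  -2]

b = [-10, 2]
x = [2, -2]

Row reduce the augmented matrix [A|b]:
Swap R1 ↔ R2
REF = 
  [ -1,  -2,   2]
  [  0,   5, -10]

Back-substitution:
x₂ = (-10) / 5 = -2
x₁ = (2 - (-2)(-2)) / (-1) = 2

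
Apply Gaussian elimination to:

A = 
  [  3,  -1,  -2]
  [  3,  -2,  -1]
Row operations:
R2 → R2 - (1)·R1

Resulting echelon form:
REF = 
  [  3,  -1,  -2]
  [  0,  -1,   1]

Rank = 2 (number of non-zero pivot rows).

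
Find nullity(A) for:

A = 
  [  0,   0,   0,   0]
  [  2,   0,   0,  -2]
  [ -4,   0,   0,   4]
nullity(A) = 3

Row reduce:
Swap R1 ↔ R2
R3 → R3 + (2)·R1
REF = 
  [  2,   0,   0,  -2]
  [  0,   0,   0,   0]
  [  0,   0,   0,   0]
Pivot columns: 1 → 1 pivot.
rank(A) = 1, so nullity(A) = 4 - 1 = 3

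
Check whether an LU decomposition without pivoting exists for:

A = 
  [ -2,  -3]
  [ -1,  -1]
Yes.
A[1,1] = -2 ≠ 0, so Gaussian elimination proceeds without a row swap: multiplier ℓ₂₁ = (-1)/(-2) = 1/2, and U[2,2] = -1 - (1/2)(-3) = 1/2.
L = 
  [  1,   0]
  [1/2,   1]
U = 
  [ -2,  -3]
  [  0, 1/2]
Check row 2 of LU: [(1/2)(-2), (1/2)(-3) + (1/2)] = [-1, -1] = row 2 of A ✓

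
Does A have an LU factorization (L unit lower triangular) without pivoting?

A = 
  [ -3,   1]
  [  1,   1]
Yes.
A[1,1] = -3 ≠ 0, so Gaussian elimination proceeds without a row swap: multiplier ℓ₂₁ = (1)/(-3) = -1/3, and U[2,2] = 1 - (-1/3)(1) = 4/3.
L = 
  [   1,    0]
  [-1/3,    1]
U = 
  [ -3,   1]
  [  0, 4/3]
Check row 2 of LU: [(-1/3)(-3), (-1/3)(1) + (4/3)] = [1, 1] = row 2 of A ✓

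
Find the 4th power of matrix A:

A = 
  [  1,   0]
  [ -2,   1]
A^4 = 
  [  1,   0]
  [ -8,   1]

A² = A·A:
A²[1,1] = (1)(1) + (0)(-2) = 1
A²[1,2] = (1)(0) + (0)(1) = 0
A²[2,1] = (-2)(1) + (1)(-2) = -4
A²[2,2] = (-2)(0) + (1)(1) = 1
A² = 
  [  1,   0]
  [ -4,   1]

A^3 = A^2·A:
A^3[1,1] = (1)(1) + (0)(-2) = 1
A^3[1,2] = (1)(0) + (0)(1) = 0
A^3[2,1] = (-4)(1) + (1)(-2) = -6
A^3[2,2] = (-4)(0) + (1)(1) = 1
A^3 = 
  [  1,   0]
  [ -6,   1]

A^4 = A^3·A:
A^4[1,1] = (1)(1) + (0)(-2) = 1
A^4[1,2] = (1)(0) + (0)(1) = 0
A^4[2,1] = (-6)(1) + (1)(-2) = -8
A^4[2,2] = (-6)(0) + (1)(1) = 1
A^4 = 
  [  1,   0]
  [ -8,   1]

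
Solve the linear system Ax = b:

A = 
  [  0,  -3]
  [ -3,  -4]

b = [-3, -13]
x = [3, 1]

Row reduce the augmented matrix [A|b]:
Swap R1 ↔ R2
REF = 
  [ -3,  -4, -13]
  [  0,  -3,  -3]

Back-substitution:
x₂ = (-3) / (-3) = 1
x₁ = (-13 - (-4)(1)) / (-3) = 3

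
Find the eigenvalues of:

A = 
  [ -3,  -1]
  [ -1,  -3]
λ = -2, -4

tr(A) = -6, det(A) = 8
Characteristic polynomial: λ² - tr(A)λ + det(A) = λ² + 6λ + 8
λ² + 6λ + 8 = (λ + 4)(λ + 2)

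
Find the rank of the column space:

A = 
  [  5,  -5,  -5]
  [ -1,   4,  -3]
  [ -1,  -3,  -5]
Row reduce:
R2 → R2 + (1/5)·R1
R3 → R3 + (1/5)·R1
R3 → R3 + (4/3)·R2
REF = 
  [    5,    -5,    -5]
  [    0,     3,    -4]
  [    0,     0, -34/3]
Pivot columns: 1, 2, 3 → 3 pivots.
dim(Col(A)) = number of pivot columns = 3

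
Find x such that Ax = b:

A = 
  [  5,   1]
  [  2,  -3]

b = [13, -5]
Row reduce the augmented matrix [A|b]:
R2 → R2 - (2/5)·R1
REF = 
  [    5,     1,    13]
  [    0, -17/5, -51/5]

Back-substitution:
x₂ = (-51/5) / (-17/5) = 3
x₁ = (13 - (1)(3)) / 5 = 2

x = [2, 3]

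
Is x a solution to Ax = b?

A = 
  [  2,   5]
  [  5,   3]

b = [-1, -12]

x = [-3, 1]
Yes

Ax = [-1, -12] = b ✓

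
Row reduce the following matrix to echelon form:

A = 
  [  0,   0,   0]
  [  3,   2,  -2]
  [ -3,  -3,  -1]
Row operations:
Swap R1 ↔ R2
R3 → R3 + (1)·R1
Swap R2 ↔ R3

Resulting echelon form:
REF = 
  [  3,   2,  -2]
  [  0,  -1,  -3]
  [  0,   0,   0]

Rank = 2 (number of non-zero pivot rows).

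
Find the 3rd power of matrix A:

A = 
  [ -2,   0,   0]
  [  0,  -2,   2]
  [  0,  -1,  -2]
A² = A·A:
A²[1,1] = (-2)(-2) + (0)(0) + (0)(0) = 4
A²[1,2] = (-2)(0) + (0)(-2) + (0)(-1) = 0
A²[1,3] = (-2)(0) + (0)(2) + (0)(-2) = 0
A²[2,1] = (0)(-2) + (-2)(0) + (2)(0) = 0
A²[2,2] = (0)(0) + (-2)(-2) + (2)(-1) = 2
A²[2,3] = (0)(0) + (-2)(2) + (2)(-2) = -8
A²[3,1] = (0)(-2) + (-1)(0) + (-2)(0) = 0
A²[3,2] = (0)(0) + (-1)(-2) + (-2)(-1) = 4
A²[3,3] = (0)(0) + (-1)(2) + (-2)(-2) = 2
A² = 
  [  4,   0,   0]
  [  0,   2,  -8]
  [  0,   4,   2]

A^3 = A^2·A:
A^3[1,1] = (4)(-2) + (0)(0) + (0)(0) = -8
A^3[1,2] = (4)(0) + (0)(-2) + (0)(-1) = 0
A^3[1,3] = (4)(0) + (0)(2) + (0)(-2) = 0
A^3[2,1] = (0)(-2) + (2)(0) + (-8)(0) = 0
A^3[2,2] = (0)(0) + (2)(-2) + (-8)(-1) = 4
A^3[2,3] = (0)(0) + (2)(2) + (-8)(-2) = 20
A^3[3,1] = (0)(-2) + (4)(0) + (2)(0) = 0
A^3[3,2] = (0)(0) + (4)(-2) + (2)(-1) = -10
A^3[3,3] = (0)(0) + (4)(2) + (2)(-2) = 4
A^3 = 
  [ -8,   0,   0]
  [  0,   4,  20]
  [  0, -10,   4]

Therefore
A^3 = 
  [ -8,   0,   0]
  [  0,   4,  20]
  [  0, -10,   4]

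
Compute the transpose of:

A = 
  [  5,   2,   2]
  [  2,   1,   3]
Aᵀ = 
  [  5,   2]
  [  2,   1]
  [  2,   3]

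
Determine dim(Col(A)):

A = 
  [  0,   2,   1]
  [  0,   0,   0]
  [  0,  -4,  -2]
Row reduce:
R3 → R3 + (2)·R1
REF = 
  [  0,   2,   1]
  [  0,   0,   0]
  [  0,   0,   0]
Pivot columns: 2 → 1 pivot.
dim(Col(A)) = number of pivot columns = 1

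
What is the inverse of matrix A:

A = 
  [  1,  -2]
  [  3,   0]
det(A) = (1)(0) - (-2)(3) = 6
For a 2×2 matrix, A⁻¹ = (1/det(A)) · [[d, -b], [-c, a]]
    = (1/6) · [[0, 2], [-3, 1]]

A⁻¹ = 
  [   0,  1/3]
  [-1/2,  1/6]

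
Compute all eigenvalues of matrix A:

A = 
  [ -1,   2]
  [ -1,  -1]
tr(A) = -2, det(A) = 3
Characteristic polynomial: λ² - tr(A)λ + det(A) = λ² + 2λ + 3
λ² + 2λ + 3 = 0  ⇒  λ = (-2 ± √((2)² - 4·(3)))/2 = (-2 ± √(-8))/2
  = -1 + i√2,  -1 - i√2

λ = -1 + i√2, -1 - i√2  (≈ -1 + 1.414i, -1 - 1.414i)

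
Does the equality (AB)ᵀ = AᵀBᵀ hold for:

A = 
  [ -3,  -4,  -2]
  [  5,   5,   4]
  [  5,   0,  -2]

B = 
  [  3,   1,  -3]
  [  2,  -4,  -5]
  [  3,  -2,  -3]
No

(AB)ᵀ = 
  [-23,  37,   9]
  [ 17, -23,   9]
  [ 35, -52,  -9]

AᵀBᵀ = 
  [-19, -51, -34]
  [ -7, -28, -22]
  [  4, -10,  -8]

The two matrices differ, so (AB)ᵀ ≠ AᵀBᵀ in general. The correct identity is (AB)ᵀ = BᵀAᵀ.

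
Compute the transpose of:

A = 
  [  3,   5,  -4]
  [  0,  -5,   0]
Aᵀ = 
  [  3,   0]
  [  5,  -5]
  [ -4,   0]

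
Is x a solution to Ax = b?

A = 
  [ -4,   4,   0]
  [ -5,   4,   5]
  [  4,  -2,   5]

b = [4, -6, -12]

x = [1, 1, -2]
No

Ax = [0, -11, -8] ≠ b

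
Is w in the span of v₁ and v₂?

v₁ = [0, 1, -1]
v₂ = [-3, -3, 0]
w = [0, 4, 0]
No

Form the augmented matrix and row-reduce:
[v₁|v₂|w] = 
  [  0,  -3,   0]
  [  1,  -3,   4]
  [ -1,   0,   0]
Swap R1 ↔ R2
R3 → R3 + (1)·R1
R3 → R3 - (1)·R2
REF = 
  [  1,  -3,   4]
  [  0,  -3,   0]
  [  0,   0,   4]

Row 3 reads [0 0 | 4], i.e. 0 = 4, so the system is inconsistent and w ∉ span{v₁, v₂}.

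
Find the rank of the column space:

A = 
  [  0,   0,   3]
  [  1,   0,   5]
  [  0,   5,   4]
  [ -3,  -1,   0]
Row reduce:
Swap R1 ↔ R2
R4 → R4 + (3)·R1
Swap R2 ↔ R3
R4 → R4 + (1/5)·R2
R4 → R4 - (79/15)·R3
REF = 
  [  1,   0,   5]
  [  0,   5,   4]
  [  0,   0,   3]
  [  0,   0,   0]
Pivot columns: 1, 2, 3 → 3 pivots.
dim(Col(A)) = number of pivot columns = 3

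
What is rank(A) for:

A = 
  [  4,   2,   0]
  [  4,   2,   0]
rank(A) = 1

Row reduce:
R2 → R2 - (1)·R1
REF = 
  [  4,   2,   0]
  [  0,   0,   0]
Pivot columns: 1 → 1 pivot.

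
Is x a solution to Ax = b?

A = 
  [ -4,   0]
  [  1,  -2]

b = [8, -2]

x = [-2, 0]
Yes

Ax = [8, -2] = b ✓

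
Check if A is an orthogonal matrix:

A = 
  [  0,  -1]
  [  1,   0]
Yes

AᵀA = 
  [  1,   0]
  [  0,   1]
= I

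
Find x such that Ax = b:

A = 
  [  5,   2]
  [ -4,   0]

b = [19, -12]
Row reduce the augmented matrix [A|b]:
R2 → R2 + (4/5)·R1
REF = 
  [   5,    2,   19]
  [   0,  8/5, 16/5]

Back-substitution:
x₂ = (16/5) / (8/5) = 2
x₁ = (19 - (2)(2)) / 5 = 3

x = [3, 2]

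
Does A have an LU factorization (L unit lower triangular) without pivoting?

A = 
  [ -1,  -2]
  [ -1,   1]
Yes.
A[1,1] = -1 ≠ 0, so Gaussian elimination proceeds without a row swap: multiplier ℓ₂₁ = (-1)/(-1) = 1, and U[2,2] = 1 - (1)(-2) = 3.
L = 
  [  1,   0]
  [  1,   1]
U = 
  [ -1,  -2]
  [  0,   3]
Check row 2 of LU: [(1)(-1), (1)(-2) + 3] = [-1, 1] = row 2 of A ✓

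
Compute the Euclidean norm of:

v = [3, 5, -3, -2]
6.856

||v||₂ = √((3)² + (5)² + (-3)² + (-2)²) = √47 = 6.856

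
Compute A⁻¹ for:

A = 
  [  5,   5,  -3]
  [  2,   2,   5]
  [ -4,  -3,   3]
det(A) = (5)·((2)(3) - (5)(-3)) - (5)·((2)(3) - (5)(-4)) + (-3)·((2)(-3) - (2)(-4))
  = (5)(21) - (5)(26) + (-3)(2)
  = -31
det(A) = -31 ≠ 0, so A is invertible.

Cofactors Cᵢⱼ = (-1)ⁱ⁺ʲ·Mᵢⱼ:
C = 
  [ 21, -26,   2]
  [ -6,   3,  -5]
  [ 31, -31,   0]

adj(A) = Cᵀ:
adj(A) = 
  [ 21,  -6,  31]
  [-26,   3, -31]
  [  2,  -5,   0]

A⁻¹ = (-1/31) · adj(A):
A⁻¹ = 
  [-21/31,   6/31,     -1]
  [ 26/31,  -3/31,      1]
  [ -2/31,   5/31,      0]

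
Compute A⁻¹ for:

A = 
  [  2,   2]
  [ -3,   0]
det(A) = (2)(0) - (2)(-3) = 6
For a 2×2 matrix, A⁻¹ = (1/det(A)) · [[d, -b], [-c, a]]
    = (1/6) · [[0, -2], [3, 2]]

A⁻¹ = 
  [   0, -1/3]
  [ 1/2,  1/3]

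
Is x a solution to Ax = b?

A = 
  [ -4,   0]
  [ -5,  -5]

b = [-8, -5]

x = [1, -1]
No

Ax = [-4, 0] ≠ b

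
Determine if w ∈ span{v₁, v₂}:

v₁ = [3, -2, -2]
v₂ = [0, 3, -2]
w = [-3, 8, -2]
Yes

Form the augmented matrix and row-reduce:
[v₁|v₂|w] = 
  [  3,   0,  -3]
  [ -2,   3,   8]
  [ -2,  -2,  -2]
R2 → R2 + (2/3)·R1
R3 → R3 + (2/3)·R1
R3 → R3 + (2/3)·R2
REF = 
  [  3,   0,  -3]
  [  0,   3,   6]
  [  0,   0,   0]

No row of the form [0 0 | nonzero], so the system is consistent. Back-substitution gives c₁ = -1, c₂ = 2: w = (-1)·v₁ + (2)·v₂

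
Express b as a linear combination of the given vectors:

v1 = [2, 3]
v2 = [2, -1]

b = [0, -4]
c1 = -1, c2 = 1

b = -1·v1 + 1·v2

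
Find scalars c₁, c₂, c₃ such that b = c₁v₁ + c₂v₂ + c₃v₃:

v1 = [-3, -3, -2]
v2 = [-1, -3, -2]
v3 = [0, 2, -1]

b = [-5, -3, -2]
c1 = 2, c2 = -1, c3 = 0

b = 2·v1 + -1·v2 + 0·v3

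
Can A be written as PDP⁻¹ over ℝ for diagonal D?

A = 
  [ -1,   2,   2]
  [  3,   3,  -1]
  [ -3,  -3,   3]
Yes

Characteristic polynomial: det(λI - A) = λ³ - 5λ² + 18
Testing integer divisors of the constant term: p(3) = 0, so (λ - 3) is a factor:
p(λ) = (λ - 3)(λ² - 2λ - 6)
λ² - 2λ - 6 = 0  ⇒  λ = (2 ± √((-2)² - 4·(-6)))/2 = (2 ± √(28))/2
  = 1 + √7,  1 - √7
Eigenvalues: 3, 1 + √7, 1 - √7  (≈ 3, 3.646, -1.646)
The two irrational eigenvalues are distinct (simple), so each has alg. mult. = geom. mult. = 1.
λ=3: alg. mult. = 1, geom. mult. = 3 - rank(A - (3)I) = 3 - 2 = 1
Sum of geometric multiplicities equals n, so A has n independent eigenvectors.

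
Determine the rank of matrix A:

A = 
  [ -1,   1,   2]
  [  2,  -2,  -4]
rank(A) = 1

Row reduce:
R2 → R2 + (2)·R1
REF = 
  [ -1,   1,   2]
  [  0,   0,   0]
Pivot columns: 1 → 1 pivot.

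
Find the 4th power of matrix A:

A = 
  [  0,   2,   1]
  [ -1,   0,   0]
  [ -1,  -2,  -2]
A² = A·A:
A²[1,1] = (0)(0) + (2)(-1) + (1)(-1) = -3
A²[1,2] = (0)(2) + (2)(0) + (1)(-2) = -2
A²[1,3] = (0)(1) + (2)(0) + (1)(-2) = -2
A²[2,1] = (-1)(0) + (0)(-1) + (0)(-1) = 0
A²[2,2] = (-1)(2) + (0)(0) + (0)(-2) = -2
A²[2,3] = (-1)(1) + (0)(0) + (0)(-2) = -1
A²[3,1] = (-1)(0) + (-2)(-1) + (-2)(-1) = 4
A²[3,2] = (-1)(2) + (-2)(0) + (-2)(-2) = 2
A²[3,3] = (-1)(1) + (-2)(0) + (-2)(-2) = 3
A² = 
  [ -3,  -2,  -2]
  [  0,  -2,  -1]
  [  4,   2,   3]

A^3 = A^2·A:
A^3[1,1] = (-3)(0) + (-2)(-1) + (-2)(-1) = 4
A^3[1,2] = (-3)(2) + (-2)(0) + (-2)(-2) = -2
A^3[1,3] = (-3)(1) + (-2)(0) + (-2)(-2) = 1
A^3[2,1] = (0)(0) + (-2)(-1) + (-1)(-1) = 3
A^3[2,2] = (0)(2) + (-2)(0) + (-1)(-2) = 2
A^3[2,3] = (0)(1) + (-2)(0) + (-1)(-2) = 2
A^3[3,1] = (4)(0) + (2)(-1) + (3)(-1) = -5
A^3[3,2] = (4)(2) + (2)(0) + (3)(-2) = 2
A^3[3,3] = (4)(1) + (2)(0) + (3)(-2) = -2
A^3 = 
  [  4,  -2,   1]
  [  3,   2,   2]
  [ -5,   2,  -2]

A^4 = A^3·A:
A^4[1,1] = (4)(0) + (-2)(-1) + (1)(-1) = 1
A^4[1,2] = (4)(2) + (-2)(0) + (1)(-2) = 6
A^4[1,3] = (4)(1) + (-2)(0) + (1)(-2) = 2
A^4[2,1] = (3)(0) + (2)(-1) + (2)(-1) = -4
A^4[2,2] = (3)(2) + (2)(0) + (2)(-2) = 2
A^4[2,3] = (3)(1) + (2)(0) + (2)(-2) = -1
A^4[3,1] = (-5)(0) + (2)(-1) + (-2)(-1) = 0
A^4[3,2] = (-5)(2) + (2)(0) + (-2)(-2) = -6
A^4[3,3] = (-5)(1) + (2)(0) + (-2)(-2) = -1
A^4 = 
  [  1,   6,   2]
  [ -4,   2,  -1]
  [  0,  -6,  -1]

Therefore
A^4 = 
  [  1,   6,   2]
  [ -4,   2,  -1]
  [  0,  -6,  -1]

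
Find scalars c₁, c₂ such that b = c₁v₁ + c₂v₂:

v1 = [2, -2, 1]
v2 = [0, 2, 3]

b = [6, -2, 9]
c1 = 3, c2 = 2

b = 3·v1 + 2·v2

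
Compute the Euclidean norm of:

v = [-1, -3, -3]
4.359

||v||₂ = √((-1)² + (-3)² + (-3)²) = √19 = 4.359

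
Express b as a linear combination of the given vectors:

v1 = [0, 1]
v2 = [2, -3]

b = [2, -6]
c1 = -3, c2 = 1

b = -3·v1 + 1·v2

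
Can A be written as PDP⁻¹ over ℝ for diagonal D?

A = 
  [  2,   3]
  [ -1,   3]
No

tr(A) = 5, det(A) = 9
Characteristic polynomial: λ² - tr(A)λ + det(A) = λ² - 5λ + 9
λ² - 5λ + 9 = 0  ⇒  λ = (5 ± √((-5)² - 4·(9)))/2 = (5 ± √(-11))/2
  = (5 + i√11)/2,  (5 - i√11)/2
Eigenvalues: (5 + i√11)/2, (5 - i√11)/2  (≈ 2.5 + 1.658i, 2.5 - 1.658i)
Has complex eigenvalues (not diagonalizable over ℝ).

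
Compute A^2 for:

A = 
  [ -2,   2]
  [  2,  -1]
A² = A·A:
A²[1,1] = (-2)(-2) + (2)(2) = 8
A²[1,2] = (-2)(2) + (2)(-1) = -6
A²[2,1] = (2)(-2) + (-1)(2) = -6
A²[2,2] = (2)(2) + (-1)(-1) = 5
A² = 
  [  8,  -6]
  [ -6,   5]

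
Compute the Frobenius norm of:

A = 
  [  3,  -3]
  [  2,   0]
||A||_F = 4.69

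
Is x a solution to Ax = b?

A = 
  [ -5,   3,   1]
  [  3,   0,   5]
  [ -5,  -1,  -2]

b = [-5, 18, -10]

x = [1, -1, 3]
Yes

Ax = [-5, 18, -10] = b ✓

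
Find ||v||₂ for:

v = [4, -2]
4.472

||v||₂ = √((4)² + (-2)²) = √20 = 4.472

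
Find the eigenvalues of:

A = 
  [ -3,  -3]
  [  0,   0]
λ = 0, -3

tr(A) = -3, det(A) = 0
Characteristic polynomial: λ² - tr(A)λ + det(A) = λ² + 3λ
λ² + 3λ = λ(λ + 3)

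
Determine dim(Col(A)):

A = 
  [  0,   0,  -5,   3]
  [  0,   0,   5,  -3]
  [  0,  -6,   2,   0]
Row reduce:
Swap R1 ↔ R3
R3 → R3 + (1)·R2
REF = 
  [  0,  -6,   2,   0]
  [  0,   0,   5,  -3]
  [  0,   0,   0,   0]
Pivot columns: 2, 3 → 2 pivots.
dim(Col(A)) = number of pivot columns = 2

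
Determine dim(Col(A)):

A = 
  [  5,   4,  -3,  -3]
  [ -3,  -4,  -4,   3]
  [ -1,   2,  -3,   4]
dim(Col(A)) = 3

Row reduce:
R2 → R2 + (3/5)·R1
R3 → R3 + (1/5)·R1
R3 → R3 + (7/4)·R2
REF = 
  [    5,     4,    -3,    -3]
  [    0,  -8/5, -29/5,   6/5]
  [    0,     0, -55/4,  11/2]
Pivot columns: 1, 2, 3 → 3 pivots.
dim(Col(A)) = number of pivot columns = 3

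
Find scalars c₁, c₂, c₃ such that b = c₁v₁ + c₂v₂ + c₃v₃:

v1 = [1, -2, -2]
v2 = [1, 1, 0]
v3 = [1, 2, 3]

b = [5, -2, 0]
c1 = 3, c2 = 0, c3 = 2

b = 3·v1 + 0·v2 + 2·v3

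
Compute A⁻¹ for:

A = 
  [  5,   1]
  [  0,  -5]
det(A) = (5)(-5) - (1)(0) = -25
For a 2×2 matrix, A⁻¹ = (1/det(A)) · [[d, -b], [-c, a]]
    = (-1/25) · [[-5, -1], [0, 5]]

A⁻¹ = 
  [ 1/5, 1/25]
  [   0, -1/5]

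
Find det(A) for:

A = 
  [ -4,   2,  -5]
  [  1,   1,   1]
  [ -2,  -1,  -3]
5

Cofactor expansion along row 1:
det(A) = (-4)·((1)(-3) - (1)(-1)) - (2)·((1)(-3) - (1)(-2)) + (-5)·((1)(-1) - (1)(-2))
  = (-4)(-2) - (2)(-1) + (-5)(1)
  = 5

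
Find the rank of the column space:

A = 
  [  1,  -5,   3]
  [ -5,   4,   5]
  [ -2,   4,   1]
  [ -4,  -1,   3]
dim(Col(A)) = 3

Row reduce:
R2 → R2 + (5)·R1
R3 → R3 + (2)·R1
R4 → R4 + (4)·R1
R3 → R3 - (2/7)·R2
R4 → R4 - (1)·R2
R4 → R4 + (35/9)·R3
REF = 
  [  1,  -5,   3]
  [  0, -21,  20]
  [  0,   0, 9/7]
  [  0,   0,   0]
Pivot columns: 1, 2, 3 → 3 pivots.
dim(Col(A)) = number of pivot columns = 3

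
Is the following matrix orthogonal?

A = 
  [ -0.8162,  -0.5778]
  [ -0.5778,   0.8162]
Yes

AᵀA = 
  [  1,   0]
  [  0,   1]
≈ I (equal to I up to the 4-dp rounding of the entries)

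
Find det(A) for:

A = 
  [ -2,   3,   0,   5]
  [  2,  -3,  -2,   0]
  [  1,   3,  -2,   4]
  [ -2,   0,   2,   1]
Cofactor expansion along row 1: det(A) = a₁₁M₁₁ - a₁₂M₁₂ + a₁₃M₁₃ - a₁₄M₁₄

M₁₁ = det[[-3, -2, 0]; [3, -2, 4]; [0, 2, 1]]
  = (-3)·((-2)(1) - (4)(2)) - (-2)·((3)(1) - (4)(0)) + (0)·((3)(2) - (-2)(0))
  = (-3)(-10) - (-2)(3) + (0)(6)
  = 36
M₁₂ = det[[2, -2, 0]; [1, -2, 4]; [-2, 2, 1]]
  = (2)·((-2)(1) - (4)(2)) - (-2)·((1)(1) - (4)(-2)) + (0)·((1)(2) - (-2)(-2))
  = (2)(-10) - (-2)(9) + (0)(-2)
  = -2
M₁₃ = det[[2, -3, 0]; [1, 3, 4]; [-2, 0, 1]]
  = (2)·((3)(1) - (4)(0)) - (-3)·((1)(1) - (4)(-2)) + (0)·((1)(0) - (3)(-2))
  = (2)(3) - (-3)(9) + (0)(6)
  = 33
M₁₄ = det[[2, -3, -2]; [1, 3, -2]; [-2, 0, 2]]
  = (2)·((3)(2) - (-2)(0)) - (-3)·((1)(2) - (-2)(-2)) + (-2)·((1)(0) - (3)(-2))
  = (2)(6) - (-3)(-2) + (-2)(6)
  = -6

det(A) = (-2)(36) - (3)(-2) + (0)(33) - (5)(-6) = -36

det(A) = -36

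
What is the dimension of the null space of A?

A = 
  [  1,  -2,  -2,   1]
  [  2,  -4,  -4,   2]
nullity(A) = 3

Row reduce:
R2 → R2 - (2)·R1
REF = 
  [  1,  -2,  -2,   1]
  [  0,   0,   0,   0]
Pivot columns: 1 → 1 pivot.
rank(A) = 1, so nullity(A) = 4 - 1 = 3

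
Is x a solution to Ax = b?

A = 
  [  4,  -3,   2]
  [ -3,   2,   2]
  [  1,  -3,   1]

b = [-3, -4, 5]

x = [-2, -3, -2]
Yes

Ax = [-3, -4, 5] = b ✓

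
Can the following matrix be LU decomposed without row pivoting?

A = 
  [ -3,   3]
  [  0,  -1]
Yes.
A[1,1] = -3 ≠ 0, so Gaussian elimination proceeds without a row swap: multiplier ℓ₂₁ = (0)/(-3) = 0, and U[2,2] = -1 - (0)(3) = -1.
L = 
  [  1,   0]
  [  0,   1]
U = 
  [ -3,   3]
  [  0,  -1]
Check row 2 of LU: [(0)(-3), (0)(3) + (-1)] = [0, -1] = row 2 of A ✓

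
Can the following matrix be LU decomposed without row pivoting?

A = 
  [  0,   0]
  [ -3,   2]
No.
A[1,1] = 0 but A[2,1] = -3 ≠ 0. Any LU with L unit lower triangular has (LU)[1,1] = U[1,1] and (LU)[2,1] = L[2,1]·U[1,1]; matching A forces U[1,1] = 0, which then forces (LU)[2,1] = 0 ≠ -3. A row swap (pivoting) is required.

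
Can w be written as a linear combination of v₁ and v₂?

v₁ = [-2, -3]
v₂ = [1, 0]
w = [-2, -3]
Yes

Form the augmented matrix and row-reduce:
[v₁|v₂|w] = 
  [ -2,   1,  -2]
  [ -3,   0,  -3]
R2 → R2 - (3/2)·R1
REF = 
  [  -2,    1,   -2]
  [   0, -3/2,    0]

No row of the form [0 0 | nonzero], so the system is consistent. Back-substitution gives c₁ = 1, c₂ = 0: w = (1)·v₁ + (0)·v₂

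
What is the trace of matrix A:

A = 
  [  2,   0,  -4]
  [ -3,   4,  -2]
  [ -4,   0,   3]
9

tr(A) = 2 + 4 + 3 = 9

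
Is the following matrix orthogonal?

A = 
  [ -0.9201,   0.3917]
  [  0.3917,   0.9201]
Yes

AᵀA = 
  [  1,   0]
  [  0,   1]
≈ I (equal to I up to the 4-dp rounding of the entries)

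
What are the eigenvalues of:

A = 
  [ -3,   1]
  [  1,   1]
tr(A) = -2, det(A) = -4
Characteristic polynomial: λ² - tr(A)λ + det(A) = λ² + 2λ - 4
λ² + 2λ - 4 = 0  ⇒  λ = (-2 ± √((2)² - 4·(-4)))/2 = (-2 ± √(20))/2
  = -1 + √5,  -1 - √5

λ = -1 + √5, -1 - √5  (≈ 1.236, -3.236)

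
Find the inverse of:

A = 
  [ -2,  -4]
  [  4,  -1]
det(A) = (-2)(-1) - (-4)(4) = 18
For a 2×2 matrix, A⁻¹ = (1/det(A)) · [[d, -b], [-c, a]]
    = (1/18) · [[-1, 4], [-4, -2]]

A⁻¹ = 
  [-1/18,   2/9]
  [ -2/9,  -1/9]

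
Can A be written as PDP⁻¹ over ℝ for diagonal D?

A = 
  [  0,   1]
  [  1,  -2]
Yes

tr(A) = -2, det(A) = -1
Characteristic polynomial: λ² - tr(A)λ + det(A) = λ² + 2λ - 1
λ² + 2λ - 1 = 0  ⇒  λ = (-2 ± √((2)² - 4·(-1)))/2 = (-2 ± √(8))/2
  = -1 + √2,  -1 - √2
Eigenvalues: -1 + √2, -1 - √2  (≈ 0.4142, -2.414)
The two irrational eigenvalues are distinct (simple), so each has alg. mult. = geom. mult. = 1.
Sum of geometric multiplicities equals n, so A has n independent eigenvectors.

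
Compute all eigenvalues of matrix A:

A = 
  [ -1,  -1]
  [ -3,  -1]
tr(A) = -2, det(A) = -2
Characteristic polynomial: λ² - tr(A)λ + det(A) = λ² + 2λ - 2
λ² + 2λ - 2 = 0  ⇒  λ = (-2 ± √((2)² - 4·(-2)))/2 = (-2 ± √(12))/2
  = -1 + √3,  -1 - √3

λ = -1 + √3, -1 - √3  (≈ 0.7321, -2.732)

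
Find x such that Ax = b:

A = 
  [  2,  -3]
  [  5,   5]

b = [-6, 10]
Row reduce the augmented matrix [A|b]:
R2 → R2 - (5/2)·R1
REF = 
  [   2,   -3,   -6]
  [   0, 25/2,   25]

Back-substitution:
x₂ = 25 / (25/2) = 2
x₁ = (-6 - (-3)(2)) / 2 = 0

x = [0, 2]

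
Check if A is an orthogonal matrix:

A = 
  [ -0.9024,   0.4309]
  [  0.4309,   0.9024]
Yes

AᵀA = 
  [  1,   0]
  [  0,   1]
≈ I (equal to I up to the 4-dp rounding of the entries)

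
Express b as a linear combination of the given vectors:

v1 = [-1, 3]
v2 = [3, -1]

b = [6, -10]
c1 = -3, c2 = 1

b = -3·v1 + 1·v2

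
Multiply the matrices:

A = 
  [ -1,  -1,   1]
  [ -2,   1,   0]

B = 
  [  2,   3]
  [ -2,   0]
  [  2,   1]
AB = 
  [  2,  -2]
  [ -6,  -6]

A is 2×3 and B is 3×2, so AB is 2×2. Each entry is (row of A)·(column of B):
AB[1,1] = (-1)(2) + (-1)(-2) + (1)(2) = 2
AB[1,2] = (-1)(3) + (-1)(0) + (1)(1) = -2
AB[2,1] = (-2)(2) + (1)(-2) + (0)(2) = -6
AB[2,2] = (-2)(3) + (1)(0) + (0)(1) = -6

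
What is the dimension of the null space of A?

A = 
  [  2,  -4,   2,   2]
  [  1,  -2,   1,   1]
nullity(A) = 3

Row reduce:
R2 → R2 - (1/2)·R1
REF = 
  [  2,  -4,   2,   2]
  [  0,   0,   0,   0]
Pivot columns: 1 → 1 pivot.
rank(A) = 1, so nullity(A) = 4 - 1 = 3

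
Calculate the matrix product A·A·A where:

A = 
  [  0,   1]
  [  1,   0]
A² = A·A:
A²[1,1] = (0)(0) + (1)(1) = 1
A²[1,2] = (0)(1) + (1)(0) = 0
A²[2,1] = (1)(0) + (0)(1) = 0
A²[2,2] = (1)(1) + (0)(0) = 1
A² = 
  [  1,   0]
  [  0,   1]

A^3 = A^2·A:
A^3[1,1] = (1)(0) + (0)(1) = 0
A^3[1,2] = (1)(1) + (0)(0) = 1
A^3[2,1] = (0)(0) + (1)(1) = 1
A^3[2,2] = (0)(1) + (1)(0) = 0
A^3 = 
  [  0,   1]
  [  1,   0]

Therefore
A^3 = 
  [  0,   1]
  [  1,   0]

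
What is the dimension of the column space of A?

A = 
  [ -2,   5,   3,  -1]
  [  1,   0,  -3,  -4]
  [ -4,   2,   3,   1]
Row reduce:
R2 → R2 + (1/2)·R1
R3 → R3 - (2)·R1
R3 → R3 + (16/5)·R2
REF = 
  [   -2,     5,     3,    -1]
  [    0,   5/2,  -3/2,  -9/2]
  [    0,     0, -39/5, -57/5]
Pivot columns: 1, 2, 3 → 3 pivots.
dim(Col(A)) = number of pivot columns = 3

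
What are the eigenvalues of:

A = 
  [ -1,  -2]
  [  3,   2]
tr(A) = 1, det(A) = 4
Characteristic polynomial: λ² - tr(A)λ + det(A) = λ² - λ + 4
λ² - λ + 4 = 0  ⇒  λ = (1 ± √((-1)² - 4·(4)))/2 = (1 ± √(-15))/2
  = (1 + i√15)/2,  (1 - i√15)/2

λ = (1 + i√15)/2, (1 - i√15)/2  (≈ 0.5 + 1.936i, 0.5 - 1.936i)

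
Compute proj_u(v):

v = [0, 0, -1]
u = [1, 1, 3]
proj_u(v) = [-3/11, -3/11, -9/11]

v·u = (0)(1) + (0)(1) + (-1)(3) = -3
u·u = (1)² + (1)² + (3)² = 11
proj_u(v) = (v·u / u·u) × u = (-3/11) × u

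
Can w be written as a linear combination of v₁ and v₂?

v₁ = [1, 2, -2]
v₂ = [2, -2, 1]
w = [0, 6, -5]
Yes

Form the augmented matrix and row-reduce:
[v₁|v₂|w] = 
  [  1,   2,   0]
  [  2,  -2,   6]
  [ -2,   1,  -5]
R2 → R2 - (2)·R1
R3 → R3 + (2)·R1
R3 → R3 + (5/6)·R2
REF = 
  [  1,   2,   0]
  [  0,  -6,   6]
  [  0,   0,   0]

No row of the form [0 0 | nonzero], so the system is consistent. Back-substitution gives c₁ = 2, c₂ = -1: w = (2)·v₁ + (-1)·v₂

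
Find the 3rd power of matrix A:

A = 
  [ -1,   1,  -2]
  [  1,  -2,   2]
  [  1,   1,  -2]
A² = A·A:
A²[1,1] = (-1)(-1) + (1)(1) + (-2)(1) = 0
A²[1,2] = (-1)(1) + (1)(-2) + (-2)(1) = -5
A²[1,3] = (-1)(-2) + (1)(2) + (-2)(-2) = 8
A²[2,1] = (1)(-1) + (-2)(1) + (2)(1) = -1
A²[2,2] = (1)(1) + (-2)(-2) + (2)(1) = 7
A²[2,3] = (1)(-2) + (-2)(2) + (2)(-2) = -10
A²[3,1] = (1)(-1) + (1)(1) + (-2)(1) = -2
A²[3,2] = (1)(1) + (1)(-2) + (-2)(1) = -3
A²[3,3] = (1)(-2) + (1)(2) + (-2)(-2) = 4
A² = 
  [  0,  -5,   8]
  [ -1,   7, -10]
  [ -2,  -3,   4]

A^3 = A^2·A:
A^3[1,1] = (0)(-1) + (-5)(1) + (8)(1) = 3
A^3[1,2] = (0)(1) + (-5)(-2) + (8)(1) = 18
A^3[1,3] = (0)(-2) + (-5)(2) + (8)(-2) = -26
A^3[2,1] = (-1)(-1) + (7)(1) + (-10)(1) = -2
A^3[2,2] = (-1)(1) + (7)(-2) + (-10)(1) = -25
A^3[2,3] = (-1)(-2) + (7)(2) + (-10)(-2) = 36
A^3[3,1] = (-2)(-1) + (-3)(1) + (4)(1) = 3
A^3[3,2] = (-2)(1) + (-3)(-2) + (4)(1) = 8
A^3[3,3] = (-2)(-2) + (-3)(2) + (4)(-2) = -10
A^3 = 
  [  3,  18, -26]
  [ -2, -25,  36]
  [  3,   8, -10]

Therefore
A^3 = 
  [  3,  18, -26]
  [ -2, -25,  36]
  [  3,   8, -10]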